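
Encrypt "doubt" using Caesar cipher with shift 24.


Word: "doubt"
Shift: 24
Each letter → (letter + shift) mod 26:
  'd' (3) + 24 = 1 → 'b'
  'o' (14) + 24 = 12 → 'm'
  'u' (20) + 24 = 18 → 's'
  'b' (1) + 24 = 25 → 'z'
  't' (19) + 24 = 17 → 'r'
Result = "bmszr"


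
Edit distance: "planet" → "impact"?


Word 1: "planet" (length 6)
Word 2: "impact" (length 6)
One optimal edit sequence (insert/delete/substitute each cost 1):
  1. substitute 'p' -> 'i'  (+1)
  2. substitute 'l' -> 'm'  (+1)
  3. substitute 'a' -> 'p'  (+1)
  4. substitute 'n' -> 'a'  (+1)
  5. substitute 'e' -> 'c'  (+1)
  6. keep 't'
Total edit operations: 5
Edit distance = 5


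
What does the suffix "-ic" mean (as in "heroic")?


Suffix: -ic
Example: heroic = hero + -ic
Meaning = relating to


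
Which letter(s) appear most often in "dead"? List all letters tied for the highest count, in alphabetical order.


Word: "dead"
Letter counts:
  'a': 1
  'd': 2
  'e': 1
Maximum count = 2
Most frequent = 'd' (2 times each)


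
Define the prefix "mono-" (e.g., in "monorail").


Prefix: mono-
Example: monorail = mono- + rail
Meaning = one


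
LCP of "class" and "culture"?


Word 1: "class"
Word 2: "culture"
Comparing from start:
  Pos 0: 'c' == 'c'
  Pos 1: 'l' != 'u' (stop)
LCP = "c" (length 1)


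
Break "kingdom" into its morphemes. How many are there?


Word: "kingdom"
Morphemes: king / -dom
Each morpheme carries meaning
= 2 morphemes


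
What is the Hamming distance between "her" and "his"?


Comparing character by character (same length = 3):
  Pos 0: 'h' vs 'h' =
  Pos 1: 'e' vs 'i' !=
  Pos 2: 'r' vs 's' !=
Hamming distance = 2


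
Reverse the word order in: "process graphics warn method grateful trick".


Original: "process graphics warn method grateful trick"
Words (1..n): process | graphics | warn | method | grateful | trick
Reversed (n..1): trick | grateful | method | warn | graphics | process
Result = "trick grateful method warn graphics process"


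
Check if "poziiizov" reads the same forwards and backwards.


Word: "poziiizov"
Reversed: "voziiizop"
Forward == Backward? poziiizov != voziiizop
Palindrome = No


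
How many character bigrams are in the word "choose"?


Word: "choose" (length 6)
Number of 2-grams = length - 2 + 1 = 6 - 2 + 1
= 5


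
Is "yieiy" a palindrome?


Word: "yieiy"
Reversed: "yieiy"
Forward == Backward? yieiy == yieiy
Palindrome = Yes


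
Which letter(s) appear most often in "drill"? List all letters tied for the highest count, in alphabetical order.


Word: "drill"
Letter counts:
  'd': 1
  'i': 1
  'l': 2
  'r': 1
Maximum count = 2
Most frequent = 'l' (2 times each)


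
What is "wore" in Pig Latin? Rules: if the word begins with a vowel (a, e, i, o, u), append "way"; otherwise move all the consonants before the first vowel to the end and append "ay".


Word: "wore"
Starts with consonant(s) → move to end, add 'ay'
Consonant cluster: "w"
Pig Latin = "oreway"


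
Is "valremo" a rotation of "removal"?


Word: "removal", Candidate: "valremo"
Method: check if candidate is substring of word+word
"removalremoval" contains "valremo"? Yes
Is rotation = Yes


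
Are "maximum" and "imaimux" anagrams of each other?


Word 1: "maximum" → sorted: aimmmux
Word 2: "imaimux" → sorted: aiimmux
Same letters? aimmmux != aiimmux
Anagram = No


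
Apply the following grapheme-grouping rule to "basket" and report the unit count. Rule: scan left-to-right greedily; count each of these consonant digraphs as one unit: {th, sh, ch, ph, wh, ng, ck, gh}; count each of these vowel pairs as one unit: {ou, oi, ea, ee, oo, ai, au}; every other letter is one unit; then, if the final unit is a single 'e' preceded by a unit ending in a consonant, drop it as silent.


Word: "basket" (6 letters)
Left-to-right scan:
  (1) 'b' (letter)
  (2) 'a' (letter)
  (3) 's' (letter)
  (4) 'k' (letter)
  (5) 'e' (letter)
  (6) 't' (letter)
Units from scan: 6
Sound units = 6 units


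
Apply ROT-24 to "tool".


Word: "tool"
Shift: 24
Each letter → (letter + shift) mod 26:
  't' (19) + 24 = 17 → 'r'
  'o' (14) + 24 = 12 → 'm'
  'o' (14) + 24 = 12 → 'm'
  'l' (11) + 24 = 9 → 'j'
Result = "rmmj"


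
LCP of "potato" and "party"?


Word 1: "potato"
Word 2: "party"
Comparing from start:
  Pos 0: 'p' == 'p'
  Pos 1: 'o' != 'a' (stop)
LCP = "p" (length 1)


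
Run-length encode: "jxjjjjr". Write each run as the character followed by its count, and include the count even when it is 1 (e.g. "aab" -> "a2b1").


String: "jxjjjjr"
Scanning for consecutive runs:
  'j' x 1
  'x' x 1
  'j' x 4
  'r' x 1
RLE = "j1x1j4r1"


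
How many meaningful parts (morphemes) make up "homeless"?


Word: "homeless"
Morphemes: home | -less
Each morpheme carries meaning
= 2 morphemes


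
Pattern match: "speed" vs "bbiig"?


Pattern of "speed": [0, 1, 2, 2, 3]
Pattern of "bbiig": [0, 0, 1, 1, 2]
Patterns do not match
Same pattern = No


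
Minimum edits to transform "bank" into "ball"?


Word 1: "bank" (length 4)
Word 2: "ball" (length 4)
One optimal edit sequence (insert/delete/substitute each cost 1):
  1. keep 'b'
  2. keep 'a'
  3. substitute 'n' -> 'l'  (+1)
  4. substitute 'k' -> 'l'  (+1)
Total edit operations: 2
Edit distance = 2


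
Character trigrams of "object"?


Word: "object" (length 6)
Number of trigrams = 6 - 3 + 1 = 4
  Position 0: "obj"
  Position 1: "bje"
  Position 2: "jec"
  Position 3: "ect"
Trigrams = "obj", "bje", "jec", "ect"


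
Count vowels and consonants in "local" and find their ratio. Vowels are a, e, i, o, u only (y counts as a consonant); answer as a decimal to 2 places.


Word: "local"
Vowels (a,e,i,o,u): 2
Consonants: 3
Ratio = 2/3
= 0.67


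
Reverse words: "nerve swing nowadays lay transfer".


Original: "nerve swing nowadays lay transfer"
Words (1..n): nerve | swing | nowadays | lay | transfer
Reversed (n..1): transfer | lay | nowadays | swing | nerve
Result = "transfer lay nowadays swing nerve"


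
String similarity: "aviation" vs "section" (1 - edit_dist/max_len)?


Word 1: "aviation" (length 8)
Word 2: "section" (length 7)
One optimal edit sequence:
  1. delete 'a'  (+1)
  2. substitute 'v' -> 's'  (+1)
  3. substitute 'i' -> 'e'  (+1)
  4. substitute 'a' -> 'c'  (+1)
  5. keep 't'
  6. keep 'i'
  7. keep 'o'
  8. keep 'n'
Edit distance = 4
Max length = max(8, 7) = 8
Similarity = 1 - 4/8
= 0.5000


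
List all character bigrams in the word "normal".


Word: "normal" (length 6)
Number of bigrams = 6 - 2 + 1 = 5
  Position 0: "no"
  Position 1: "or"
  Position 2: "rm"
  Position 3: "ma"
  Position 4: "al"
Bigrams = "no", "or", "rm", "ma", "al"


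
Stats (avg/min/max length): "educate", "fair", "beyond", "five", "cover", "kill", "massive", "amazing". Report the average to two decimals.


Lengths: "educate"=7, "fair"=4, "beyond"=6, "five"=4, "cover"=5, "kill"=4, "massive"=7, "amazing"=7
Sum = 44, Count = 8
Average = 44/8 = 5.50
= avg=5.50, min=4, max=7


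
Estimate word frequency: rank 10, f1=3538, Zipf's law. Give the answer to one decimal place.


Zipf's law: f(r) = f(1) / r
f(1) = 3538
f(10) = 3538 / 10
= 353.8 occurrences


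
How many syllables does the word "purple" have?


Word: "purple"
Syllable breakdown: pur | ple
Counting: 2 parts
= 2 syllables


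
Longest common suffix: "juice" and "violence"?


Word 1: "juice"
Word 2: "violence"
Comparing from end:
  Pos -1: 'e' == 'e'
  Pos -2: 'c' == 'c'
  Pos -3: 'i' != 'n' (stop)
LCS = "ce" (length 2)


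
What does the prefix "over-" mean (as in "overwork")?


Prefix: over-
As in: overwork -> over- + work
Meaning = excessive


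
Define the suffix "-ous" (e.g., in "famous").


Suffix: -ous
As in: famous -> fame + -ous, with a spelling change
Meaning = having quality of


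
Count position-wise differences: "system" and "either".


Comparing character by character (same length = 6):
  Pos 0: 's' vs 'e' !=
  Pos 1: 'y' vs 'i' !=
  Pos 2: 's' vs 't' !=
  Pos 3: 't' vs 'h' !=
  Pos 4: 'e' vs 'e' =
  Pos 5: 'm' vs 'r' !=
Hamming distance = 5


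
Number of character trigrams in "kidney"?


Word: "kidney" (length 6)
Number of 3-grams = length - 3 + 1 = 6 - 3 + 1
= 4


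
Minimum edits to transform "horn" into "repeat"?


Word 1: "horn" (length 4)
Word 2: "repeat" (length 6)
One optimal edit sequence (insert/delete/substitute each cost 1):
  1. insert 'r'  (+1)
  2. insert 'e'  (+1)
  3. substitute 'h' -> 'p'  (+1)
  4. substitute 'o' -> 'e'  (+1)
  5. substitute 'r' -> 'a'  (+1)
  6. substitute 'n' -> 't'  (+1)
Total edit operations: 6
Edit distance = 6


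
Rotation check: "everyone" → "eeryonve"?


Word: "everyone", Candidate: "eeryonve"
Method: check if candidate is substring of word+word
"everyoneeveryone" contains "eeryonve"? No
Is rotation = No


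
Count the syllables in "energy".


Word: "energy"
Syllable breakdown: en-er-gy
Counting: 3 parts
= 3 syllables


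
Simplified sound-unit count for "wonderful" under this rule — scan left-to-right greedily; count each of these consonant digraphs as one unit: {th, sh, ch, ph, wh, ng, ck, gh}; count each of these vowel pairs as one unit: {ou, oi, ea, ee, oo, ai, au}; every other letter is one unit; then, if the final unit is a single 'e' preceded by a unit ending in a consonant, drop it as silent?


Word: "wonderful" (9 letters)
Left-to-right scan:
  (1) 'w' (letter)
  (2) 'o' (letter)
  (3) 'n' (letter)
  (4) 'd' (letter)
  (5) 'e' (letter)
  (6) 'r' (letter)
  (7) 'f' (letter)
  (8) 'u' (letter)
  (9) 'l' (letter)
Units from scan: 9
Sound units = 9 units


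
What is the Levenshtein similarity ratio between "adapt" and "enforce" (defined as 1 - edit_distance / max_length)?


Word 1: "adapt" (length 5)
Word 2: "enforce" (length 7)
One optimal edit sequence:
  1. insert 'e'  (+1)
  2. insert 'n'  (+1)
  3. substitute 'a' -> 'f'  (+1)
  4. substitute 'd' -> 'o'  (+1)
  5. substitute 'a' -> 'r'  (+1)
  6. substitute 'p' -> 'c'  (+1)
  7. substitute 't' -> 'e'  (+1)
Edit distance = 7
Max length = max(5, 7) = 7
Similarity = 1 - 7/7
= 0.0000


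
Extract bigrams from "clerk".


Word: "clerk" (length 5)
Number of bigrams = 5 - 2 + 1 = 4
  Position 0: "cl"
  Position 1: "le"
  Position 2: "er"
  Position 3: "rk"
Bigrams = "cl", "le", "er", "rk"


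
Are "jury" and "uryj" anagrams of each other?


Word 1: "jury" → sorted: jruy
Word 2: "uryj" → sorted: jruy
Same letters? jruy == jruy
Anagram = Yes


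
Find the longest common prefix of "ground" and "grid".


Word 1: "ground"
Word 2: "grid"
Comparing from start:
  Pos 0: 'g' == 'g'
  Pos 1: 'r' == 'r'
  Pos 2: 'o' != 'i' (stop)
LCP = "gr" (length 2)


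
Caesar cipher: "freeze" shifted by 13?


Word: "freeze"
Shift: 13
Each letter → (letter + shift) mod 26:
  'f' (5) + 13 = 18 → 's'
  'r' (17) + 13 = 4 → 'e'
  'e' (4) + 13 = 17 → 'r'
  'e' (4) + 13 = 17 → 'r'
  'z' (25) + 13 = 12 → 'm'
  'e' (4) + 13 = 17 → 'r'
Result = "serrmr"


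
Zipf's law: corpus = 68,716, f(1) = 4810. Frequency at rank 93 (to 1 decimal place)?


Zipf's law: f(r) = f(1) / r
f(1) = 4810
f(93) = 4810 / 93
= 51.7 occurrences


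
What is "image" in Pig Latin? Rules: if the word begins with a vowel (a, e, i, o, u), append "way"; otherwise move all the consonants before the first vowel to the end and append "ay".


Word: "image"
Starts with vowel → add 'way'
Pig Latin = "imageway"


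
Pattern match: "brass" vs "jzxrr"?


Pattern of "brass": [0, 1, 2, 3, 3]
Pattern of "jzxrr": [0, 1, 2, 3, 3]
Patterns match
Same pattern = Yes


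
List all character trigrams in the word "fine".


Word: "fine" (length 4)
Number of trigrams = 4 - 3 + 1 = 2
  Position 0: "fin"
  Position 1: "ine"
Trigrams = "fin", "ine"


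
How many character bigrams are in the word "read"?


Word: "read" (length 4)
Number of 2-grams = length - 2 + 1 = 4 - 2 + 1
= 3


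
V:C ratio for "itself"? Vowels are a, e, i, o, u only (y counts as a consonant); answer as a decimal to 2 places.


Word: "itself"
Vowels (a,e,i,o,u): 2
Consonants: 4
Ratio = 2/4
= 0.50


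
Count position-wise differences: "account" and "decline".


Comparing character by character (same length = 7):
  Pos 0: 'a' vs 'd' !=
  Pos 1: 'c' vs 'e' !=
  Pos 2: 'c' vs 'c' =
  Pos 3: 'o' vs 'l' !=
  Pos 4: 'u' vs 'i' !=
  Pos 5: 'n' vs 'n' =
  Pos 6: 't' vs 'e' !=
Hamming distance = 5


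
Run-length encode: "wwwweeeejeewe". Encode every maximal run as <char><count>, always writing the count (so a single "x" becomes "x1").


String: "wwwweeeejeewe"
Scanning for consecutive runs:
  'w' x 4
  'e' x 4
  'j' x 1
  'e' x 2
  'w' x 1
  'e' x 1
RLE = "w4e4j1e2w1e1"


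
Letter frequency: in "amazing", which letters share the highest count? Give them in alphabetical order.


Word: "amazing"
Letter counts:
  'a': 2
  'g': 1
  'i': 1
  'm': 1
  'n': 1
  'z': 1
Maximum count = 2
Most frequent = 'a' (2 times each)


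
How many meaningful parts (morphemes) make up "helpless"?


Word: "helpless"
Morphemes: help + -less
Each morpheme carries meaning
= 2 morphemes


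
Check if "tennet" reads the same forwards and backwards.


Word: "tennet"
Reversed: "tennet"
Forward == Backward? tennet == tennet
Palindrome = Yes


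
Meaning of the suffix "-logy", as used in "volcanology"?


Suffix: -logy
Example: volcanology = volcano + -logy
Meaning = study of


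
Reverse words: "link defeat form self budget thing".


Original: "link defeat form self budget thing"
Words (1..n): link | defeat | form | self | budget | thing
Reversed (n..1): thing | budget | self | form | defeat | link
Result = "thing budget self form defeat link"


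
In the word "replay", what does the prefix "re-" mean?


Prefix: re-
Example: replay (re- + play)
Meaning = again


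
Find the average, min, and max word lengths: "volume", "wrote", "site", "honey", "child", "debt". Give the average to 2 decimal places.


Lengths: "volume"=6, "wrote"=5, "site"=4, "honey"=5, "child"=5, "debt"=4
Sum = 29, Count = 6
Average = 29/6 = 4.83
= avg=4.83, min=4, max=6


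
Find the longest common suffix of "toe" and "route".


Word 1: "toe"
Word 2: "route"
Comparing from end:
  Pos -1: 'e' == 'e'
  Pos -2: 'o' != 't' (stop)
LCS = "e" (length 1)


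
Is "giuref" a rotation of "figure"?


Word: "figure", Candidate: "giuref"
Method: check if candidate is substring of word+word
"figurefigure" contains "giuref"? No
Is rotation = No


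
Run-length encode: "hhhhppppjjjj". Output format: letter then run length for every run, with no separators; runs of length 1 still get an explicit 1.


String: "hhhhppppjjjj"
Scanning for consecutive runs:
  'h' x 4
  'p' x 4
  'j' x 4
RLE = "h4p4j4"


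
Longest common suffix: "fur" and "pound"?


Word 1: "fur"
Word 2: "pound"
Comparing from end:
  Pos -1: 'r' != 'd' (stop)
LCS = "" (length 0)


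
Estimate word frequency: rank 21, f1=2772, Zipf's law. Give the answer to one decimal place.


Zipf's law: f(r) = f(1) / r
f(1) = 2772
f(21) = 2772 / 21
= 132.0 occurrences


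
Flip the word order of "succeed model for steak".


Original: "succeed model for steak"
Words (1..n): succeed | model | for | steak
Reversed (n..1): steak | for | model | succeed
Result = "steak for model succeed"


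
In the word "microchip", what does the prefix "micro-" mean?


Prefix: micro-
Example: microchip (micro- + chip)
Meaning = small


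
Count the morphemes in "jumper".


Word: "jumper"
Morphemes: jump + -er
Each morpheme carries meaning
= 2 morphemes


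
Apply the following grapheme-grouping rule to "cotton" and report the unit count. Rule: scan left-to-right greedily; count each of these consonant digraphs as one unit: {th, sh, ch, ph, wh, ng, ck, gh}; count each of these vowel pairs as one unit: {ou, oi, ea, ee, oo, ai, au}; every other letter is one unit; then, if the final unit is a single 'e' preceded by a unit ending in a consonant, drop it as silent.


Word: "cotton" (6 letters)
Left-to-right scan:
  (1) 'c' (letter)
  (2) 'o' (letter)
  (3) 't' (letter)
  (4) 't' (letter)
  (5) 'o' (letter)
  (6) 'n' (letter)
Units from scan: 6
Sound units = 6 units


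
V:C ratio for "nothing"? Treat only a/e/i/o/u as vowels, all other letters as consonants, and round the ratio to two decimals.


Word: "nothing"
Vowels (a,e,i,o,u): 2
Consonants: 5
Ratio = 2/5
= 0.40


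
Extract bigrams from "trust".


Word: "trust" (length 5)
Number of bigrams = 5 - 2 + 1 = 4
  Position 0: "tr"
  Position 1: "ru"
  Position 2: "us"
  Position 3: "st"
Bigrams = "tr", "ru", "us", "st"


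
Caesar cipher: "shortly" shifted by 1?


Word: "shortly"
Shift: 1
Each letter → (letter + shift) mod 26:
  's' (18) + 1 = 19 → 't'
  'h' (7) + 1 = 8 → 'i'
  'o' (14) + 1 = 15 → 'p'
  'r' (17) + 1 = 18 → 's'
  't' (19) + 1 = 20 → 'u'
  'l' (11) + 1 = 12 → 'm'
  'y' (24) + 1 = 25 → 'z'
Result = "tipsumz"


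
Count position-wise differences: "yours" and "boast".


Comparing character by character (same length = 5):
  Pos 0: 'y' vs 'b' !=
  Pos 1: 'o' vs 'o' =
  Pos 2: 'u' vs 'a' !=
  Pos 3: 'r' vs 's' !=
  Pos 4: 's' vs 't' !=
Hamming distance = 4


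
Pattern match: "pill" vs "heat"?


Pattern of "pill": [0, 1, 2, 2]
Pattern of "heat": [0, 1, 2, 3]
Patterns do not match
Same pattern = No


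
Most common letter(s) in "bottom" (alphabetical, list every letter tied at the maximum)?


Word: "bottom"
Letter counts:
  'b': 1
  'm': 1
  'o': 2
  't': 2
Maximum count = 2
Most frequent = 'o', 't' (2 times each)


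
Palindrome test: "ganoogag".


Word: "ganoogag"
Reversed: "gagoonag"
Forward == Backward? ganoogag != gagoonag
Palindrome = No


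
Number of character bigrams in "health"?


Word: "health" (length 6)
Number of 2-grams = length - 2 + 1 = 6 - 2 + 1
= 5


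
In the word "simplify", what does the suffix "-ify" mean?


Suffix: -ify
Example: simplify (simple + -ify, with a spelling change)
Meaning = to make


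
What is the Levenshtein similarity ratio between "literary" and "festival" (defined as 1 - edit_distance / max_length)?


Word 1: "literary" (length 8)
Word 2: "festival" (length 8)
One optimal edit sequence:
  1. insert 'f'  (+1)
  2. substitute 'l' -> 'e'  (+1)
  3. substitute 'i' -> 's'  (+1)
  4. keep 't'
  5. substitute 'e' -> 'i'  (+1)
  6. substitute 'r' -> 'v'  (+1)
  7. keep 'a'
  8. delete 'r'  (+1)
  9. substitute 'y' -> 'l'  (+1)
Edit distance = 7
Max length = max(8, 8) = 8
Similarity = 1 - 7/8
= 0.1250


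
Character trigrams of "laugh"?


Word: "laugh" (length 5)
Number of trigrams = 5 - 3 + 1 = 3
  Position 0: "lau"
  Position 1: "aug"
  Position 2: "ugh"
Trigrams = "lau", "aug", "ugh"


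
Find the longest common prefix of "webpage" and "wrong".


Word 1: "webpage"
Word 2: "wrong"
Comparing from start:
  Pos 0: 'w' == 'w'
  Pos 1: 'e' != 'r' (stop)
LCP = "w" (length 1)


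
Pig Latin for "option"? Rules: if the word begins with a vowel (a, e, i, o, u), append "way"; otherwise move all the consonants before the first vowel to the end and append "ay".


Word: "option"
Starts with vowel → add 'way'
Pig Latin = "optionway"


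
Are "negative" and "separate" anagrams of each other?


Word 1: "negative" → sorted: aeegintv
Word 2: "separate" → sorted: aaeeprst
Same letters? aeegintv != aaeeprst
Anagram = No


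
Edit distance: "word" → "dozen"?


Word 1: "word" (length 4)
Word 2: "dozen" (length 5)
One optimal edit sequence (insert/delete/substitute each cost 1):
  1. substitute 'w' -> 'd'  (+1)
  2. keep 'o'
  3. insert 'z'  (+1)
  4. substitute 'r' -> 'e'  (+1)
  5. substitute 'd' -> 'n'  (+1)
Total edit operations: 4
Edit distance = 4


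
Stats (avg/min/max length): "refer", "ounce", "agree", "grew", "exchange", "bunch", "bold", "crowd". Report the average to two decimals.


Lengths: "refer"=5, "ounce"=5, "agree"=5, "grew"=4, "exchange"=8, "bunch"=5, "bold"=4, "crowd"=5
Sum = 41, Count = 8
Average = 41/8 = 5.13
= avg=5.13, min=4, max=8


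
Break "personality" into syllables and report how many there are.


Word: "personality"
Syllable breakdown: per-son-al-i-ty
Counting: 5 parts
= 5 syllables


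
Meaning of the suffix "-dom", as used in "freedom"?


Suffix: -dom
Example: freedom = free + -dom
Meaning = state / realm


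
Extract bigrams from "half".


Word: "half" (length 4)
Number of bigrams = 4 - 2 + 1 = 3
  Position 0: "ha"
  Position 1: "al"
  Position 2: "lf"
Bigrams = "ha", "al", "lf"


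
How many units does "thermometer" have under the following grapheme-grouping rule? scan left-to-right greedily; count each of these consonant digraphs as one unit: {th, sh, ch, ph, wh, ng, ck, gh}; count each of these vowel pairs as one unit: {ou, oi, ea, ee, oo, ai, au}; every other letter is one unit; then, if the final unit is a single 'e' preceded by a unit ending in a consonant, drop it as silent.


Word: "thermometer" (11 letters)
Left-to-right scan:
  (1) 'th' (digraph)
  (2) 'e' (letter)
  (3) 'r' (letter)
  (4) 'm' (letter)
  (5) 'o' (letter)
  (6) 'm' (letter)
  (7) 'e' (letter)
  (8) 't' (letter)
  (9) 'e' (letter)
  (10) 'r' (letter)
Units from scan: 10
Sound units = 10 units


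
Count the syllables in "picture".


Word: "picture"
Syllable breakdown: pic | ture
Counting: 2 parts
= 2 syllables


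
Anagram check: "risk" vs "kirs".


Word 1: "risk" → sorted: ikrs
Word 2: "kirs" → sorted: ikrs
Same letters? ikrs == ikrs
Anagram = Yes


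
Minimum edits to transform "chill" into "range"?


Word 1: "chill" (length 5)
Word 2: "range" (length 5)
One optimal edit sequence (insert/delete/substitute each cost 1):
  1. substitute 'c' -> 'r'  (+1)
  2. substitute 'h' -> 'a'  (+1)
  3. substitute 'i' -> 'n'  (+1)
  4. substitute 'l' -> 'g'  (+1)
  5. substitute 'l' -> 'e'  (+1)
Total edit operations: 5
Edit distance = 5


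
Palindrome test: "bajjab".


Word: "bajjab"
Reversed: "bajjab"
Forward == Backward? bajjab == bajjab
Palindrome = Yes


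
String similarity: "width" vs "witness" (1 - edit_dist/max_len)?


Word 1: "width" (length 5)
Word 2: "witness" (length 7)
One optimal edit sequence:
  1. keep 'w'
  2. keep 'i'
  3. insert 't'  (+1)
  4. insert 'n'  (+1)
  5. substitute 'd' -> 'e'  (+1)
  6. substitute 't' -> 's'  (+1)
  7. substitute 'h' -> 's'  (+1)
Edit distance = 5
Max length = max(5, 7) = 7
Similarity = 1 - 5/7
= 0.2857


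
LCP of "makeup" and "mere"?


Word 1: "makeup"
Word 2: "mere"
Comparing from start:
  Pos 0: 'm' == 'm'
  Pos 1: 'a' != 'e' (stop)
LCP = "m" (length 1)


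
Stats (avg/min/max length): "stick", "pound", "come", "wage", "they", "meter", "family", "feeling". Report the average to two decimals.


Lengths: "stick"=5, "pound"=5, "come"=4, "wage"=4, "they"=4, "meter"=5, "family"=6, "feeling"=7
Sum = 40, Count = 8
Average = 40/8 = 5.00
= avg=5.00, min=4, max=7


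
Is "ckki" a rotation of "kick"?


Word: "kick", Candidate: "ckki"
Method: check if candidate is substring of word+word
"kickkick" contains "ckki"? Yes
Is rotation = Yes


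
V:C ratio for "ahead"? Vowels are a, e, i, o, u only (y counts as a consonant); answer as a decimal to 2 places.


Word: "ahead"
Vowels (a,e,i,o,u): 3
Consonants: 2
Ratio = 3/2
= 1.50


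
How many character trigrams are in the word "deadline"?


Word: "deadline" (length 8)
Number of 3-grams = length - 3 + 1 = 8 - 3 + 1
= 6


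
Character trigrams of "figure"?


Word: "figure" (length 6)
Number of trigrams = 6 - 3 + 1 = 4
  Position 0: "fig"
  Position 1: "igu"
  Position 2: "gur"
  Position 3: "ure"
Trigrams = "fig", "igu", "gur", "ure"


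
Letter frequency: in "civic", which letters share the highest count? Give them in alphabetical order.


Word: "civic"
Letter counts:
  'c': 2
  'i': 2
  'v': 1
Maximum count = 2
Most frequent = 'c', 'i' (2 times each)


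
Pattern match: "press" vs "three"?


Pattern of "press": [0, 1, 2, 3, 3]
Pattern of "three": [0, 1, 2, 3, 3]
Patterns match
Same pattern = Yes


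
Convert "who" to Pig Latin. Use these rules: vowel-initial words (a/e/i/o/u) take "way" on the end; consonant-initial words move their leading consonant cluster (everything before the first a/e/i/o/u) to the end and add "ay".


Word: "who"
Starts with consonant(s) → move to end, add 'ay'
Consonant cluster: "wh"
Pig Latin = "owhay"


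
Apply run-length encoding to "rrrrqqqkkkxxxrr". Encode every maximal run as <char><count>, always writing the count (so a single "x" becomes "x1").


String: "rrrrqqqkkkxxxrr"
Scanning for consecutive runs:
  'r' x 4
  'q' x 3
  'k' x 3
  'x' x 3
  'r' x 2
RLE = "r4q3k3x3r2"


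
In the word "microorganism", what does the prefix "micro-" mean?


Prefix: micro-
As in: microorganism -> micro- + organism
Meaning = small


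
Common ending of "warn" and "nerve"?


Word 1: "warn"
Word 2: "nerve"
Comparing from end:
  Pos -1: 'n' != 'e' (stop)
LCS = "" (length 0)


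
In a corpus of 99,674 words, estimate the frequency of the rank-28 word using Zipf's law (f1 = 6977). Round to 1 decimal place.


Zipf's law: f(r) = f(1) / r
f(1) = 6977
f(28) = 6977 / 28
= 249.2 occurrences


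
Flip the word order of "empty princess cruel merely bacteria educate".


Original: "empty princess cruel merely bacteria educate"
Words (1..n): empty | princess | cruel | merely | bacteria | educate
Reversed (n..1): educate | bacteria | merely | cruel | princess | empty
Result = "educate bacteria merely cruel princess empty"


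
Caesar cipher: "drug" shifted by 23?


Word: "drug"
Shift: 23
Each letter → (letter + shift) mod 26:
  'd' (3) + 23 = 0 → 'a'
  'r' (17) + 23 = 14 → 'o'
  'u' (20) + 23 = 17 → 'r'
  'g' (6) + 23 = 3 → 'd'
Result = "aord"


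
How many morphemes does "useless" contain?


Word: "useless"
Morphemes: use / -less
Each morpheme carries meaning
= 2 morphemes


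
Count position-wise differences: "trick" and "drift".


Comparing character by character (same length = 5):
  Pos 0: 't' vs 'd' !=
  Pos 1: 'r' vs 'r' =
  Pos 2: 'i' vs 'i' =
  Pos 3: 'c' vs 'f' !=
  Pos 4: 'k' vs 't' !=
Hamming distance = 3


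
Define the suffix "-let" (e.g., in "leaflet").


Suffix: -let
Example: leaflet = leaf + -let
Meaning = small


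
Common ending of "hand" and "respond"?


Word 1: "hand"
Word 2: "respond"
Comparing from end:
  Pos -1: 'd' == 'd'
  Pos -2: 'n' == 'n'
  Pos -3: 'a' != 'o' (stop)
LCS = "nd" (length 2)


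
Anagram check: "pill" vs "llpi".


Word 1: "pill" → sorted: illp
Word 2: "llpi" → sorted: illp
Same letters? illp == illp
Anagram = Yes


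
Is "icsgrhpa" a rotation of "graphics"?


Word: "graphics", Candidate: "icsgrhpa"
Method: check if candidate is substring of word+word
"graphicsgraphics" contains "icsgrhpa"? No
Is rotation = No


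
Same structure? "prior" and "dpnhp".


Pattern of "prior": [0, 1, 2, 3, 1]
Pattern of "dpnhp": [0, 1, 2, 3, 1]
Patterns match
Same pattern = Yes


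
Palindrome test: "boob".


Word: "boob"
Reversed: "boob"
Forward == Backward? boob == boob
Palindrome = Yes


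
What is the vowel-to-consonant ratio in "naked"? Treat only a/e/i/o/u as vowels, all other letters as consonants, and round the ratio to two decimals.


Word: "naked"
Vowels (a,e,i,o,u): 2
Consonants: 3
Ratio = 2/3
= 0.67


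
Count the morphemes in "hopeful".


Word: "hopeful"
Morphemes: hope / -ful
Each morpheme carries meaning
= 2 morphemes


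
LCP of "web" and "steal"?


Word 1: "web"
Word 2: "steal"
Comparing from start:
  Pos 0: 'w' != 's' (stop)
LCP = "" (length 0)


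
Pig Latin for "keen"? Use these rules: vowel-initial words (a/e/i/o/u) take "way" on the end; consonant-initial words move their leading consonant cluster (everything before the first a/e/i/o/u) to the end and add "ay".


Word: "keen"
Starts with consonant(s) → move to end, add 'ay'
Consonant cluster: "k"
Pig Latin = "eenkay"


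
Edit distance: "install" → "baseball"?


Word 1: "install" (length 7)
Word 2: "baseball" (length 8)
One optimal edit sequence (insert/delete/substitute each cost 1):
  1. substitute 'i' -> 'b'  (+1)
  2. substitute 'n' -> 'a'  (+1)
  3. keep 's'
  4. insert 'e'  (+1)
  5. substitute 't' -> 'b'  (+1)
  6. keep 'a'
  7. keep 'l'
  8. keep 'l'
Total edit operations: 4
Edit distance = 4


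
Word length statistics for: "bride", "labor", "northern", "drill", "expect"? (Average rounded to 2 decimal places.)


Lengths: "bride"=5, "labor"=5, "northern"=8, "drill"=5, "expect"=6
Sum = 29, Count = 5
Average = 29/5 = 5.80
= avg=5.80, min=5, max=8


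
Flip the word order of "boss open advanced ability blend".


Original: "boss open advanced ability blend"
Words (1..n): boss | open | advanced | ability | blend
Reversed (n..1): blend | ability | advanced | open | boss
Result = "blend ability advanced open boss"


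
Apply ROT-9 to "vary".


Word: "vary"
Shift: 9
Each letter → (letter + shift) mod 26:
  'v' (21) + 9 = 4 → 'e'
  'a' (0) + 9 = 9 → 'j'
  'r' (17) + 9 = 0 → 'a'
  'y' (24) + 9 = 7 → 'h'
Result = "ejah"


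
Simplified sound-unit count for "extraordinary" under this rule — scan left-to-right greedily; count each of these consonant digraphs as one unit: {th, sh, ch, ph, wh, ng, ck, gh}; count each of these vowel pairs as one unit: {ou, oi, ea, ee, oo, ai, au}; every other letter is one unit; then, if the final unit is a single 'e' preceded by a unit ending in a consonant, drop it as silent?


Word: "extraordinary" (13 letters)
Left-to-right scan:
  1. 'e' (letter)
  2. 'x' (letter)
  3. 't' (letter)
  4. 'r' (letter)
  5. 'a' (letter)
  6. 'o' (letter)
  7. 'r' (letter)
  8. 'd' (letter)
  9. 'i' (letter)
  10. 'n' (letter)
  11. 'a' (letter)
  12. 'r' (letter)
  13. 'y' (letter)
Units from scan: 13
Sound units = 13 units


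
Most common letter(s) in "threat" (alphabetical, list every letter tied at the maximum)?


Word: "threat"
Letter counts:
  'a': 1
  'e': 1
  'h': 1
  'r': 1
  't': 2
Maximum count = 2
Most frequent = 't' (2 times each)


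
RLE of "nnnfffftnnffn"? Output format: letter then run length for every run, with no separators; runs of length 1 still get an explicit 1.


String: "nnnfffftnnffn"
Scanning for consecutive runs:
  'n' x 3
  'f' x 4
  't' x 1
  'n' x 2
  'f' x 2
  'n' x 1
RLE = "n3f4t1n2f2n1"


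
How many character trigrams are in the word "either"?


Word: "either" (length 6)
Number of 3-grams = length - 3 + 1 = 6 - 3 + 1
= 4


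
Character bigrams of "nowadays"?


Word: "nowadays" (length 8)
Number of bigrams = 8 - 2 + 1 = 7
  Position 0: "no"
  Position 1: "ow"
  Position 2: "wa"
  Position 3: "ad"
  Position 4: "da"
  Position 5: "ay"
  Position 6: "ys"
Bigrams = "no", "ow", "wa", "ad", "da", "ay", "ys"


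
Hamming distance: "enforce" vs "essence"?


Comparing character by character (same length = 7):
  Pos 0: 'e' vs 'e' =
  Pos 1: 'n' vs 's' !=
  Pos 2: 'f' vs 's' !=
  Pos 3: 'o' vs 'e' !=
  Pos 4: 'r' vs 'n' !=
  Pos 5: 'c' vs 'c' =
  Pos 6: 'e' vs 'e' =
Hamming distance = 4


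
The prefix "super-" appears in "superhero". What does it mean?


Prefix: super-
Example: superhero = super- + hero
Meaning = above / beyond


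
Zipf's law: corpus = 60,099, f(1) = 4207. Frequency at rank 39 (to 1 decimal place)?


Zipf's law: f(r) = f(1) / r
f(1) = 4207
f(39) = 4207 / 39
= 107.9 occurrences


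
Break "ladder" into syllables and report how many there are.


Word: "ladder"
Syllable breakdown: lad / der
Counting: 2 parts
= 2 syllables


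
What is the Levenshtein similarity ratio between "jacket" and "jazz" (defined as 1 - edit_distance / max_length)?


Word 1: "jacket" (length 6)
Word 2: "jazz" (length 4)
One optimal edit sequence:
  1. keep 'j'
  2. keep 'a'
  3. delete 'c'  (+1)
  4. delete 'k'  (+1)
  5. substitute 'e' -> 'z'  (+1)
  6. substitute 't' -> 'z'  (+1)
Edit distance = 4
Max length = max(6, 4) = 6
Similarity = 1 - 4/6
= 0.3333


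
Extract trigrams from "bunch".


Word: "bunch" (length 5)
Number of trigrams = 5 - 3 + 1 = 3
  Position 0: "bun"
  Position 1: "unc"
  Position 2: "nch"
Trigrams = "bun", "unc", "nch"


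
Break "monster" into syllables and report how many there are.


Word: "monster"
Syllable breakdown: mon · ster
Counting: 2 parts
= 2 syllables


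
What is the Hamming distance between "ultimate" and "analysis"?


Comparing character by character (same length = 8):
  Pos 0: 'u' vs 'a' !=
  Pos 1: 'l' vs 'n' !=
  Pos 2: 't' vs 'a' !=
  Pos 3: 'i' vs 'l' !=
  Pos 4: 'm' vs 'y' !=
  Pos 5: 'a' vs 's' !=
  Pos 6: 't' vs 'i' !=
  Pos 7: 'e' vs 's' !=
Hamming distance = 8


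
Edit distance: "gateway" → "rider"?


Word 1: "gateway" (length 7)
Word 2: "rider" (length 5)
One optimal edit sequence (insert/delete/substitute each cost 1):
  1. substitute 'g' -> 'r'  (+1)
  2. substitute 'a' -> 'i'  (+1)
  3. substitute 't' -> 'd'  (+1)
  4. keep 'e'
  5. delete 'w'  (+1)
  6. delete 'a'  (+1)
  7. substitute 'y' -> 'r'  (+1)
Total edit operations: 6
Edit distance = 6


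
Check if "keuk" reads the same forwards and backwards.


Word: "keuk"
Reversed: "kuek"
Forward == Backward? keuk != kuek
Palindrome = No


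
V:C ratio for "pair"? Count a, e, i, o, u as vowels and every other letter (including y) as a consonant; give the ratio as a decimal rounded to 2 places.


Word: "pair"
Vowels (a,e,i,o,u): 2
Consonants: 2
Ratio = 2/2
= 1.00


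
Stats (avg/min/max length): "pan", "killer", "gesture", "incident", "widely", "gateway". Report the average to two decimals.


Lengths: "pan"=3, "killer"=6, "gesture"=7, "incident"=8, "widely"=6, "gateway"=7
Sum = 37, Count = 6
Average = 37/6 = 6.17
= avg=6.17, min=3, max=8


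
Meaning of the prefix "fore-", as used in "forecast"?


Prefix: fore-
Example: forecast = fore- + cast
Meaning = before


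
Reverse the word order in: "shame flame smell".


Original: "shame flame smell"
Words (1..n): shame | flame | smell
Reversed (n..1): smell | flame | shame
Result = "smell flame shame"


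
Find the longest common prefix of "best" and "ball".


Word 1: "best"
Word 2: "ball"
Comparing from start:
  Pos 0: 'b' == 'b'
  Pos 1: 'e' != 'a' (stop)
LCP = "b" (length 1)


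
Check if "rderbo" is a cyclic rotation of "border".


Word: "border", Candidate: "rderbo"
Method: check if candidate is substring of word+word
"borderborder" contains "rderbo"? Yes
Is rotation = Yes


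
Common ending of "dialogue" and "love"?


Word 1: "dialogue"
Word 2: "love"
Comparing from end:
  Pos -1: 'e' == 'e'
  Pos -2: 'u' != 'v' (stop)
LCS = "e" (length 1)


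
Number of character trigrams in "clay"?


Word: "clay" (length 4)
Number of 3-grams = length - 3 + 1 = 4 - 3 + 1
= 2


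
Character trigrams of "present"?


Word: "present" (length 7)
Number of trigrams = 7 - 3 + 1 = 5
  Position 0: "pre"
  Position 1: "res"
  Position 2: "ese"
  Position 3: "sen"
  Position 4: "ent"
Trigrams = "pre", "res", "ese", "sen", "ent"


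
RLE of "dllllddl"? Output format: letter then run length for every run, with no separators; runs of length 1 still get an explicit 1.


String: "dllllddl"
Scanning for consecutive runs:
  'd' x 1
  'l' x 4
  'd' x 2
  'l' x 1
RLE = "d1l4d2l1"


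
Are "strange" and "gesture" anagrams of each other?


Word 1: "strange" → sorted: aegnrst
Word 2: "gesture" → sorted: eegrstu
Same letters? aegnrst != eegrstu
Anagram = No


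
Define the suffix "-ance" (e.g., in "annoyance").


Suffix: -ance
Example: annoyance (annoy + -ance)
Meaning = state of


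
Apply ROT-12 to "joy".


Word: "joy"
Shift: 12
Each letter → (letter + shift) mod 26:
  'j' (9) + 12 = 21 → 'v'
  'o' (14) + 12 = 0 → 'a'
  'y' (24) + 12 = 10 → 'k'
Result = "vak"


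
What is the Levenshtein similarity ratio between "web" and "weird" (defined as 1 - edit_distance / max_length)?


Word 1: "web" (length 3)
Word 2: "weird" (length 5)
One optimal edit sequence:
  1. keep 'w'
  2. keep 'e'
  3. insert 'i'  (+1)
  4. insert 'r'  (+1)
  5. substitute 'b' -> 'd'  (+1)
Edit distance = 3
Max length = max(3, 5) = 5
Similarity = 1 - 3/5
= 0.4000


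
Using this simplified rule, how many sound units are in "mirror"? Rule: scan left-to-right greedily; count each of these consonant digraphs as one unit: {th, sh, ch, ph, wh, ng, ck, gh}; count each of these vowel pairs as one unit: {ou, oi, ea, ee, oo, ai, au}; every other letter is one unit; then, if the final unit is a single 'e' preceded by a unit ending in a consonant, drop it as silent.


Word: "mirror" (6 letters)
Left-to-right scan:
  1. 'm' (letter)
  2. 'i' (letter)
  3. 'r' (letter)
  4. 'r' (letter)
  5. 'o' (letter)
  6. 'r' (letter)
Units from scan: 6
Sound units = 6 units


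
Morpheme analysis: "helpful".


Word: "helpful"
Morphemes: help + -ful
Each morpheme carries meaning
= 2 morphemes


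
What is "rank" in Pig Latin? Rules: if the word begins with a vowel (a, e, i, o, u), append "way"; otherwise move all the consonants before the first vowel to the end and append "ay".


Word: "rank"
Starts with consonant(s) → move to end, add 'ay'
Consonant cluster: "r"
Pig Latin = "ankray"


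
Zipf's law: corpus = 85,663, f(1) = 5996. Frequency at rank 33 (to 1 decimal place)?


Zipf's law: f(r) = f(1) / r
f(1) = 5996
f(33) = 5996 / 33
= 181.7 occurrences


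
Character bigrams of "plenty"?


Word: "plenty" (length 6)
Number of bigrams = 6 - 2 + 1 = 5
  Position 0: "pl"
  Position 1: "le"
  Position 2: "en"
  Position 3: "nt"
  Position 4: "ty"
Bigrams = "pl", "le", "en", "nt", "ty"


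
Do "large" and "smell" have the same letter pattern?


Pattern of "large": [0, 1, 2, 3, 4]
Pattern of "smell": [0, 1, 2, 3, 3]
Patterns do not match
Same pattern = No


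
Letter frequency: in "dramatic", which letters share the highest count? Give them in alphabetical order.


Word: "dramatic"
Letter counts:
  'a': 2
  'c': 1
  'd': 1
  'i': 1
  'm': 1
  'r': 1
  't': 1
Maximum count = 2
Most frequent = 'a' (2 times each)


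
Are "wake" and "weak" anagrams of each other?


Word 1: "wake" → sorted: aekw
Word 2: "weak" → sorted: aekw
Same letters? aekw == aekw
Anagram = Yes


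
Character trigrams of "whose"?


Word: "whose" (length 5)
Number of trigrams = 5 - 3 + 1 = 3
  Position 0: "who"
  Position 1: "hos"
  Position 2: "ose"
Trigrams = "who", "hos", "ose"


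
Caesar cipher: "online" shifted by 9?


Word: "online"
Shift: 9
Each letter → (letter + shift) mod 26:
  'o' (14) + 9 = 23 → 'x'
  'n' (13) + 9 = 22 → 'w'
  'l' (11) + 9 = 20 → 'u'
  'i' (8) + 9 = 17 → 'r'
  'n' (13) + 9 = 22 → 'w'
  'e' (4) + 9 = 13 → 'n'
Result = "xwurwn"


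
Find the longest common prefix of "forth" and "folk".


Word 1: "forth"
Word 2: "folk"
Comparing from start:
  Pos 0: 'f' == 'f'
  Pos 1: 'o' == 'o'
  Pos 2: 'r' != 'l' (stop)
LCP = "fo" (length 2)


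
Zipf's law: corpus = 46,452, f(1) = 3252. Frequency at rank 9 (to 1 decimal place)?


Zipf's law: f(r) = f(1) / r
f(1) = 3252
f(9) = 3252 / 9
= 361.3 occurrences


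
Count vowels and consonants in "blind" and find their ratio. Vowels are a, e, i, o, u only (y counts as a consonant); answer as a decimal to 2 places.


Word: "blind"
Vowels (a,e,i,o,u): 1
Consonants: 4
Ratio = 1/4
= 0.25


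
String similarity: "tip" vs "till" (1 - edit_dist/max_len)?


Word 1: "tip" (length 3)
Word 2: "till" (length 4)
One optimal edit sequence:
  1. keep 't'
  2. keep 'i'
  3. insert 'l'  (+1)
  4. substitute 'p' -> 'l'  (+1)
Edit distance = 2
Max length = max(3, 4) = 4
Similarity = 1 - 2/4
= 0.5000


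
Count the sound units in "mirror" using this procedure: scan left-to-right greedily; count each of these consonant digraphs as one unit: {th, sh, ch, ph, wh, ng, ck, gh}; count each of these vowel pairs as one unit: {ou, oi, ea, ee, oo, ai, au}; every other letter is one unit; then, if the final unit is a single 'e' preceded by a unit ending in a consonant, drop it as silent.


Word: "mirror" (6 letters)
Left-to-right scan:
  1. 'm' (letter)
  2. 'i' (letter)
  3. 'r' (letter)
  4. 'r' (letter)
  5. 'o' (letter)
  6. 'r' (letter)
Units from scan: 6
Sound units = 6 units
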